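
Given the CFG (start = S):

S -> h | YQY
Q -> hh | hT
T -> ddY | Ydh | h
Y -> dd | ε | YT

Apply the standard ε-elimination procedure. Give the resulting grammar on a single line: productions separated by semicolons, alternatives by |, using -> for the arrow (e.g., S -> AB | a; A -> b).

Nullable set: {Y}.
S -> YQY: Y, Y nullable, giving Q | QY | YQ | YQY.
T -> Ydh: Y nullable, giving Ydh | dh.
T -> ddY: Y nullable, giving dd | ddY.
Drop Y -> ε.
Y -> YT: Y nullable, giving T | YT.
Unchanged (no nullable symbols): S -> h; Q -> hT; Q -> hh; T -> h; Y -> dd.

S -> Q | h | QY | YQ | YQY; Q -> hT | hh; T -> h | dd | dh | Ydh | ddY; Y -> T | YT | dd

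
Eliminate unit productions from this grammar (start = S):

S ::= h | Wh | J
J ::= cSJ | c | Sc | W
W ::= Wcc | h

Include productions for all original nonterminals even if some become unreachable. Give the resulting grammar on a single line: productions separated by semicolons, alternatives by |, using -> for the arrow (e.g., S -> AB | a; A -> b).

S -> c | h | Sc | Wh | Wcc | cSJ; J -> c | h | Sc | Wcc | cSJ; W -> h | Wcc

Unit productions: J->W, S->J.
Unit pairs (A ⇒* B via units): (J,W), (S,J), (S,W).
S: inherits non-unit rules of {J, S, W} → Sc | Wcc | Wh | c | cSJ | h.
J: inherits non-unit rules of {J, W} → Sc | Wcc | c | cSJ | h.
W: inherits non-unit rules of {W} → Wcc | h.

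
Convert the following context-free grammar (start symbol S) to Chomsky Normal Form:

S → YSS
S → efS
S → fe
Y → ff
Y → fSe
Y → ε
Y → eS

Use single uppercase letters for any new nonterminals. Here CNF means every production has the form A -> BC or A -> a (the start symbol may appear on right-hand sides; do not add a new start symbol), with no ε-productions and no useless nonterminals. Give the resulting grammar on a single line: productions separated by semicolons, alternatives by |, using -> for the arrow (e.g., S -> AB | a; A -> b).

S -> AC | BA | SS | YD; A -> e; B -> f; C -> BS; D -> SS; E -> SA; Y -> AS | BB | BE

Nullable: {Y}; after ε-elimination: S -> SS | fe | YSS | efS; Y -> eS | ff | fSe.
No unit productions to eliminate.
TERM: introduce A -> e, B -> f and substitute in every rule of length ≥2.
BIN: S -> ABS becomes S -> AC, C -> BS; S -> YSS becomes S -> YD, D -> SS; Y -> BSA becomes Y -> BE, E -> SA.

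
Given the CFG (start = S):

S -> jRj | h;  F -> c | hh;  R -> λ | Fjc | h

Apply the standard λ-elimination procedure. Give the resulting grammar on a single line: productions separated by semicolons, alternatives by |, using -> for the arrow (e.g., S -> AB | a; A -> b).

Nullable set: {R}.
S -> jRj: R nullable, giving jRj | jj.
Drop R -> λ.
Unchanged (no nullable symbols): S -> h; F -> c; F -> hh; R -> Fjc; R -> h.

S -> h | jj | jRj; F -> c | hh; R -> h | Fjc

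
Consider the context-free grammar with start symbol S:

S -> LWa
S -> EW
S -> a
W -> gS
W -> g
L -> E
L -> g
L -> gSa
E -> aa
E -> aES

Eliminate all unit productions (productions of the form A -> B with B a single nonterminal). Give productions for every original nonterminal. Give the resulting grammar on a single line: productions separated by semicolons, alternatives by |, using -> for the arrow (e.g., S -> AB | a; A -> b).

Unit productions: L->E.
Unit pairs (A ⇒* B via units): (L,E).
S: inherits non-unit rules of {S} → EW | LWa | a.
E: inherits non-unit rules of {E} → aES | aa.
L: inherits non-unit rules of {E, L} → aES | aa | g | gSa.
W: inherits non-unit rules of {W} → g | gS.

S -> a | EW | LWa; E -> aa | aES; L -> g | aa | aES | gSa; W -> g | gS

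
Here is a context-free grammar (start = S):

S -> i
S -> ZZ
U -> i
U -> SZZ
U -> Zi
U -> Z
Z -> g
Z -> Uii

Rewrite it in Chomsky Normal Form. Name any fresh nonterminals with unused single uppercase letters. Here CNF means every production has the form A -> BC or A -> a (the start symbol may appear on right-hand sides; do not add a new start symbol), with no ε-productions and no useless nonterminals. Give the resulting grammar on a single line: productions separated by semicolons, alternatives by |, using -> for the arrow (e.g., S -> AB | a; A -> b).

No ε-productions.
After unit-elimination: S -> i | ZZ; U -> g | i | Zi | SZZ | Uii; Z -> g | Uii.
TERM: introduce A -> i and substitute in every rule of length ≥2.
BIN: U -> SZZ becomes U -> SB, B -> ZZ; U -> UAA becomes U -> UC, C -> AA; Z -> UAA becomes Z -> UD, D -> AA.

S -> i | ZZ; A -> i; B -> ZZ; C -> AA; D -> AA; U -> g | i | SB | UC | ZA; Z -> g | UD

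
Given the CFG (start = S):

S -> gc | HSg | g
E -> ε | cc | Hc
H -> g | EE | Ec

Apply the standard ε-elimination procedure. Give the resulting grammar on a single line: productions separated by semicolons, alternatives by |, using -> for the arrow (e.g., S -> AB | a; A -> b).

Nullable set: {E, H}.
S -> HSg: H nullable, giving HSg | Sg.
Drop E -> ε.
E -> Hc: H nullable, giving Hc | c.
H -> EE: E, E nullable, giving E | EE.
H -> Ec: E nullable, giving Ec | c.
Unchanged (no nullable symbols): S -> g; S -> gc; E -> cc; H -> g.

S -> g | Sg | gc | HSg; E -> c | Hc | cc; H -> E | c | g | EE | Ec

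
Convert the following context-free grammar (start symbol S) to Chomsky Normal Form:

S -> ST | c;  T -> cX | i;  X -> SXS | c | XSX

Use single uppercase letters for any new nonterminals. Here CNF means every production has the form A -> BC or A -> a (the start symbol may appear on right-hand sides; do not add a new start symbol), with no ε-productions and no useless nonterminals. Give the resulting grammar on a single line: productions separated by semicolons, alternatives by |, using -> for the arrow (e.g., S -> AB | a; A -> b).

No ε-productions.
No unit productions to eliminate.
TERM: introduce A -> c and substitute in every rule of length ≥2.
BIN: X -> SXS becomes X -> SB, B -> XS; X -> XSX becomes X -> XC, C -> SX.

S -> c | ST; A -> c; B -> XS; C -> SX; T -> i | AX; X -> c | SB | XC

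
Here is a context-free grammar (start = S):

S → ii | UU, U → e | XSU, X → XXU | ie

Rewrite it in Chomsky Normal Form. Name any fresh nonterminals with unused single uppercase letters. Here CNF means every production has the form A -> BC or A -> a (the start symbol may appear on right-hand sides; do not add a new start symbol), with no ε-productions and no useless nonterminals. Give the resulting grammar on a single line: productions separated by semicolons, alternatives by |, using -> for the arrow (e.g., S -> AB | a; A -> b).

S -> AA | UU; A -> i; B -> e; C -> SU; D -> XU; U -> e | XC; X -> AB | XD

No ε-productions.
No unit productions to eliminate.
TERM: introduce B -> e, A -> i and substitute in every rule of length ≥2.
BIN: U -> XSU becomes U -> XC, C -> SU; X -> XXU becomes X -> XD, D -> XU.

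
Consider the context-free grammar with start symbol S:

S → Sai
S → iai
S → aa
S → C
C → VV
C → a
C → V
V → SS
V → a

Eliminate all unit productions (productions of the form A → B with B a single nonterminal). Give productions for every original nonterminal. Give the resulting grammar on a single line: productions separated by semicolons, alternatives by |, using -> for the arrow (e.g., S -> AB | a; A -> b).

S -> a | SS | VV | aa | Sai | iai; C -> a | SS | VV; V -> a | SS

Unit productions: C->V, S->C.
Unit pairs (A ⇒* B via units): (C,V), (S,C), (S,V).
S: inherits non-unit rules of {C, S, V} → SS | Sai | VV | a | aa | iai.
C: inherits non-unit rules of {C, V} → SS | VV | a.
V: inherits non-unit rules of {V} → SS | a.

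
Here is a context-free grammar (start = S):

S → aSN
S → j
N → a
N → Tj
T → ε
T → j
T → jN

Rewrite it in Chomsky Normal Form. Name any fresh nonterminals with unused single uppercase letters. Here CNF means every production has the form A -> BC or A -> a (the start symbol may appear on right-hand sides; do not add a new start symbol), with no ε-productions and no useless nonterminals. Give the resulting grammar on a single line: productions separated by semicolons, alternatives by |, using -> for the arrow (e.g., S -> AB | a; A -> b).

Nullable: {T}; after ε-elimination: S -> j | aSN; N -> a | j | Tj; T -> j | jN.
No unit productions to eliminate.
TERM: introduce B -> a, A -> j and substitute in every rule of length ≥2.
BIN: S -> BSN becomes S -> BC, C -> SN.

S -> j | BC; A -> j; B -> a; C -> SN; N -> a | j | TA; T -> j | AN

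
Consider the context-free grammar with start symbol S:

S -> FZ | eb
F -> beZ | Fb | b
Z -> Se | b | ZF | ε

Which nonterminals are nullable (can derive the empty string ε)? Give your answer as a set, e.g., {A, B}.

Directly nullable (have an ε-rule): {Z}.
Not nullable: F, S — each has a terminal in every rule's right-hand side or depends on a non-nullable symbol.

{Z}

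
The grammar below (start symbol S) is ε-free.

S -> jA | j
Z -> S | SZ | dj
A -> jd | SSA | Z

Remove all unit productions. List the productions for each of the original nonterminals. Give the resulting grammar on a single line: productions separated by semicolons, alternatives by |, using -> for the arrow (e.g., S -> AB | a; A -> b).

Unit productions: A->Z, Z->S.
Unit pairs (A ⇒* B via units): (A,S), (A,Z), (Z,S).
S: inherits non-unit rules of {S} → j | jA.
A: inherits non-unit rules of {A, S, Z} → SSA | SZ | dj | j | jA | jd.
Z: inherits non-unit rules of {S, Z} → SZ | dj | j | jA.

S -> j | jA; A -> j | SZ | dj | jA | jd | SSA; Z -> j | SZ | dj | jA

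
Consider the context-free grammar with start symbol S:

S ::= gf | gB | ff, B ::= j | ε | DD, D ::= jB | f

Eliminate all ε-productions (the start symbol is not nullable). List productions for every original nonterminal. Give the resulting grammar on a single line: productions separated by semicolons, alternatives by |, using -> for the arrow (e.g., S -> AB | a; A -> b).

S -> g | ff | gB | gf; B -> j | DD; D -> f | j | jB

Nullable set: {B}.
S -> gB: B nullable, giving g | gB.
Drop B -> ε.
D -> jB: B nullable, giving j | jB.
Unchanged (no nullable symbols): S -> ff; S -> gf; B -> DD; B -> j; D -> f.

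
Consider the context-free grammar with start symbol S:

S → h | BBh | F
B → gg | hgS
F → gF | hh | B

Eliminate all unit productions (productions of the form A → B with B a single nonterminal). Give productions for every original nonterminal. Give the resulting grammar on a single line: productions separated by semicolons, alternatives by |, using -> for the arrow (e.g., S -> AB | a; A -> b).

Unit productions: F->B, S->F.
Unit pairs (A ⇒* B via units): (F,B), (S,B), (S,F).
S: inherits non-unit rules of {B, F, S} → BBh | gF | gg | h | hgS | hh.
B: inherits non-unit rules of {B} → gg | hgS.
F: inherits non-unit rules of {B, F} → gF | gg | hgS | hh.

S -> h | gF | gg | hh | BBh | hgS; B -> gg | hgS; F -> gF | gg | hh | hgS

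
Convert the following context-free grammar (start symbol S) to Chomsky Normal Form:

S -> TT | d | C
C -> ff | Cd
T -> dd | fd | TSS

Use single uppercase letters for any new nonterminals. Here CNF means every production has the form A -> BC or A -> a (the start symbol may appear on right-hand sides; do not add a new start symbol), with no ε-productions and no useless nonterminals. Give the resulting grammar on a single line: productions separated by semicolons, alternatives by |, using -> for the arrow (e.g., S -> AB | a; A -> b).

S -> d | BB | CA | TT; A -> d; B -> f; C -> BB | CA; D -> SS; T -> AA | BA | TD

No ε-productions.
After unit-elimination: S -> d | Cd | TT | ff; C -> Cd | ff; T -> dd | fd | TSS.
TERM: introduce A -> d, B -> f and substitute in every rule of length ≥2.
BIN: T -> TSS becomes T -> TD, D -> SS.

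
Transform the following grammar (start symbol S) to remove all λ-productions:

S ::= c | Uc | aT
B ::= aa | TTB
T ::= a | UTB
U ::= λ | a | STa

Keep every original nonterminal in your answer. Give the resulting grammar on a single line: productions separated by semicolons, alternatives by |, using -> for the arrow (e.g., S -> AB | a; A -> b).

Nullable set: {U}.
S -> Uc: U nullable, giving Uc | c.
T -> UTB: U nullable, giving TB | UTB.
Drop U -> λ.
Unchanged (no nullable symbols): S -> aT; S -> c; B -> TTB; B -> aa; T -> a; U -> STa; U -> a.

S -> c | Uc | aT; B -> aa | TTB; T -> a | TB | UTB; U -> a | STa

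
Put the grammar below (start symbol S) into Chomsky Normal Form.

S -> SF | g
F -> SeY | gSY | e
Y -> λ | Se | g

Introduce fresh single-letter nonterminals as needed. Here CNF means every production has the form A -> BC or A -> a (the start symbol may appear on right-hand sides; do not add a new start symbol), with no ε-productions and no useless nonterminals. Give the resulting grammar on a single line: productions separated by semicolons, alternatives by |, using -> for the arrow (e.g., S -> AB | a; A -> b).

Nullable: {Y}; after ε-elimination: S -> g | SF; F -> e | Se | gS | SeY | gSY; Y -> g | Se.
No unit productions to eliminate.
TERM: introduce A -> e, B -> g and substitute in every rule of length ≥2.
BIN: F -> BSY becomes F -> BC, C -> SY; F -> SAY becomes F -> SD, D -> AY.

S -> g | SF; A -> e; B -> g; C -> SY; D -> AY; F -> e | BC | BS | SA | SD; Y -> g | SA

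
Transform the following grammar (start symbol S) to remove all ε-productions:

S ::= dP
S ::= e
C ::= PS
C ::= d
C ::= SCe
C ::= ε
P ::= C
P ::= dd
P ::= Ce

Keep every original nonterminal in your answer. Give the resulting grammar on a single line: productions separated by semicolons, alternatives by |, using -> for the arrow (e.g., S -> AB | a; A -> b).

Nullable set: {C, P}.
S -> dP: P nullable, giving d | dP.
Drop C -> ε.
C -> PS: P nullable, giving PS | S.
C -> SCe: C nullable, giving SCe | Se.
P -> C: C nullable, giving C.
P -> Ce: C nullable, giving Ce | e.
Unchanged (no nullable symbols): S -> e; C -> d; P -> dd.

S -> d | e | dP; C -> S | d | PS | Se | SCe; P -> C | e | Ce | dd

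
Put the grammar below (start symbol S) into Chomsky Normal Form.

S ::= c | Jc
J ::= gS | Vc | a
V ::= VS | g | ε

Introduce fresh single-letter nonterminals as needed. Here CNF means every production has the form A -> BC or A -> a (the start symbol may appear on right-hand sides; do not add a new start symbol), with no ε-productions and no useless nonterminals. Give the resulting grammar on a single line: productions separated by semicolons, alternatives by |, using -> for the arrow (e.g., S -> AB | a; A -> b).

Nullable: {V}; after ε-elimination: S -> c | Jc; J -> a | c | Vc | gS; V -> S | g | VS.
After unit-elimination: S -> c | Jc; J -> a | c | Vc | gS; V -> c | g | Jc | VS.
TERM: introduce A -> c, B -> g and substitute in every rule of length ≥2.

S -> c | JA; A -> c; B -> g; J -> a | c | BS | VA; V -> c | g | JA | VS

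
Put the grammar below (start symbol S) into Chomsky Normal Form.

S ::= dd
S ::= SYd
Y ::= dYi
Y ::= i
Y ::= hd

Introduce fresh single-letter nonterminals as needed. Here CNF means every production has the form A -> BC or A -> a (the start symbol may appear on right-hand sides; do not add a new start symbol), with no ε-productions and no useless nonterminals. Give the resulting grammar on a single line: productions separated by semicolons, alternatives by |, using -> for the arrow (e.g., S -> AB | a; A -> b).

S -> AA | SD; A -> d; B -> i; C -> h; D -> YA; E -> YB; Y -> i | AE | CA

No ε-productions.
No unit productions to eliminate.
TERM: introduce A -> d, C -> h, B -> i and substitute in every rule of length ≥2.
BIN: S -> SYA becomes S -> SD, D -> YA; Y -> AYB becomes Y -> AE, E -> YB.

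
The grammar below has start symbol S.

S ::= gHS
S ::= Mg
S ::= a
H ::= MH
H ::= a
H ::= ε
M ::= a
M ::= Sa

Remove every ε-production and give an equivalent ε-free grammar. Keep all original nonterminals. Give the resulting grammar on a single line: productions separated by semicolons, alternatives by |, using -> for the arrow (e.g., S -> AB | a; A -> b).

Nullable set: {H}.
S -> gHS: H nullable, giving gHS | gS.
Drop H -> ε.
H -> MH: H nullable, giving M | MH.
Unchanged (no nullable symbols): S -> Mg; S -> a; H -> a; M -> Sa; M -> a.

S -> a | Mg | gS | gHS; H -> M | a | MH; M -> a | Sa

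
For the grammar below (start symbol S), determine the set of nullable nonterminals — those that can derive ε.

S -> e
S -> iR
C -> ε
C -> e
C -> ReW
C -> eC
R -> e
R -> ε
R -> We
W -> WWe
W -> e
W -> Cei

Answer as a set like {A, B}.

{C, R}

Directly nullable (have an ε-rule): {C, R}.
Not nullable: S, W — each has a terminal in every rule's right-hand side or depends on a non-nullable symbol.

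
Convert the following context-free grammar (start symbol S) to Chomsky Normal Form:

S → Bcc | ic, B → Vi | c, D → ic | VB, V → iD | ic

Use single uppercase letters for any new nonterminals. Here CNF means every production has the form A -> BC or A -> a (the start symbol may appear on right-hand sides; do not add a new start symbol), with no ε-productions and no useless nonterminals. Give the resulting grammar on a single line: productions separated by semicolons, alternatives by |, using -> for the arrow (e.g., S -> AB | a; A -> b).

S -> AC | BE; A -> i; B -> c | VA; C -> c; D -> AC | VB; E -> CC; V -> AC | AD

No ε-productions.
No unit productions to eliminate.
TERM: introduce C -> c, A -> i and substitute in every rule of length ≥2.
BIN: S -> BCC becomes S -> BE, E -> CC.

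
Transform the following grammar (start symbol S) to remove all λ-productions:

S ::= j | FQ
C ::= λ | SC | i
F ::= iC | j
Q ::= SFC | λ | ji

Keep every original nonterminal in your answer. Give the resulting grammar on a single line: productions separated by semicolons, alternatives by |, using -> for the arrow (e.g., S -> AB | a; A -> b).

S -> F | j | FQ; C -> S | i | SC; F -> i | j | iC; Q -> SF | ji | SFC

Nullable set: {C, Q}.
S -> FQ: Q nullable, giving F | FQ.
Drop C -> λ.
C -> SC: C nullable, giving S | SC.
F -> iC: C nullable, giving i | iC.
Drop Q -> λ.
Q -> SFC: C nullable, giving SF | SFC.
Unchanged (no nullable symbols): S -> j; C -> i; F -> j; Q -> ji.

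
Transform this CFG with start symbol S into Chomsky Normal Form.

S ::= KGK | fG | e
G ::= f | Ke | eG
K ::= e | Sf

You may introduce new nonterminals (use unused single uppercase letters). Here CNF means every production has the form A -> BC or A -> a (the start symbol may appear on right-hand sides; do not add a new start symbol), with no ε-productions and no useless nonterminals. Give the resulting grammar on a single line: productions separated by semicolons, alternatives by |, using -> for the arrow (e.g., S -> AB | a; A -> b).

S -> e | BG | KC; A -> e; B -> f; C -> GK; G -> f | AG | KA; K -> e | SB

No ε-productions.
No unit productions to eliminate.
TERM: introduce A -> e, B -> f and substitute in every rule of length ≥2.
BIN: S -> KGK becomes S -> KC, C -> GK.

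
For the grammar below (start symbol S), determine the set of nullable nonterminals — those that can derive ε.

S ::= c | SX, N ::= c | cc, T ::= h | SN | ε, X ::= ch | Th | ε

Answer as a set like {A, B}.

Directly nullable (have an ε-rule): {T, X}.
Not nullable: N, S — each has a terminal in every rule's right-hand side or depends on a non-nullable symbol.

{T, X}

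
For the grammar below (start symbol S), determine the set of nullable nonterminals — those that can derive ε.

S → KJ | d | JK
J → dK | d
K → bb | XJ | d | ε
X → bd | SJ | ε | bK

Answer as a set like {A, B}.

{K, X}

Directly nullable (have an ε-rule): {K, X}.
Not nullable: J, S — each has a terminal in every rule's right-hand side or depends on a non-nullable symbol.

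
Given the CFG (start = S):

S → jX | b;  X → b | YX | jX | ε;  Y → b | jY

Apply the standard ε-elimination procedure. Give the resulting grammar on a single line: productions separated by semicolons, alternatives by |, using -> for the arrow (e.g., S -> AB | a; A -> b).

S -> b | j | jX; X -> Y | b | j | YX | jX; Y -> b | jY

Nullable set: {X}.
S -> jX: X nullable, giving j | jX.
Drop X -> ε.
X -> YX: X nullable, giving Y | YX.
X -> jX: X nullable, giving j | jX.
Unchanged (no nullable symbols): S -> b; X -> b; Y -> b; Y -> jY.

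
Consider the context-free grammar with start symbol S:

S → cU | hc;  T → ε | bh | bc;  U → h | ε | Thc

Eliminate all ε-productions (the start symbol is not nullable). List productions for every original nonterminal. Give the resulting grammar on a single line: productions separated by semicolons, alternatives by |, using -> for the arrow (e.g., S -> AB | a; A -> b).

Nullable set: {T, U}.
S -> cU: U nullable, giving c | cU.
Drop T -> ε.
Drop U -> ε.
U -> Thc: T nullable, giving Thc | hc.
Unchanged (no nullable symbols): S -> hc; T -> bc; T -> bh; U -> h.

S -> c | cU | hc; T -> bc | bh; U -> h | hc | Thc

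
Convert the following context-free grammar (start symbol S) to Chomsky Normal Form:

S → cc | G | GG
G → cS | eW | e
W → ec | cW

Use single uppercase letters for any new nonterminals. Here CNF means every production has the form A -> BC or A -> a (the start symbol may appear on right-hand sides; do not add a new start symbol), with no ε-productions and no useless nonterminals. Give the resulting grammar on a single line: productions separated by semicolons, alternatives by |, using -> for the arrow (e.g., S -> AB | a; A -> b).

S -> e | AA | AS | BW | GG; A -> c; B -> e; G -> e | AS | BW; W -> AW | BA

No ε-productions.
After unit-elimination: S -> e | GG | cS | cc | eW; G -> e | cS | eW; W -> cW | ec.
TERM: introduce A -> c, B -> e and substitute in every rule of length ≥2.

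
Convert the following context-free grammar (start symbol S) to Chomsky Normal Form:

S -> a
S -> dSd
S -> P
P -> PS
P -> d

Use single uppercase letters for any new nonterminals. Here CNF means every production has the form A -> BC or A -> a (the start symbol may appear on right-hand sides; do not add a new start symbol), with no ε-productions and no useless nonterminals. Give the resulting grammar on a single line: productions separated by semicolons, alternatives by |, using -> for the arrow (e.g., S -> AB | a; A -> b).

S -> a | d | AB | PS; A -> d; B -> SA; P -> d | PS

No ε-productions.
After unit-elimination: S -> a | d | PS | dSd; P -> d | PS.
TERM: introduce A -> d and substitute in every rule of length ≥2.
BIN: S -> ASA becomes S -> AB, B -> SA.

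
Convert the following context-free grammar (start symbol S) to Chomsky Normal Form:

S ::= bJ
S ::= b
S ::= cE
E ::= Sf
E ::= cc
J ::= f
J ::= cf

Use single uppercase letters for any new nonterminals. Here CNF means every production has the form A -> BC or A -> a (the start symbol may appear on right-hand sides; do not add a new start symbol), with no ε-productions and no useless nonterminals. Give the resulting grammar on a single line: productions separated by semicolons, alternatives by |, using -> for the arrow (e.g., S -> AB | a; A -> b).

No ε-productions.
No unit productions to eliminate.
TERM: introduce C -> b, B -> c, A -> f and substitute in every rule of length ≥2.

S -> b | BE | CJ; A -> f; B -> c; C -> b; E -> BB | SA; J -> f | BA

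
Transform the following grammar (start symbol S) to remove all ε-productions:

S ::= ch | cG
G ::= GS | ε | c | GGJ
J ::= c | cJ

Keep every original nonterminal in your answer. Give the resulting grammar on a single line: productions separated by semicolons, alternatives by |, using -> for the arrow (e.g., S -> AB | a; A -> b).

S -> c | cG | ch; G -> J | S | c | GJ | GS | GGJ; J -> c | cJ

Nullable set: {G}.
S -> cG: G nullable, giving c | cG.
Drop G -> ε.
G -> GGJ: G, G nullable, giving GGJ | GJ | J.
G -> GS: G nullable, giving GS | S.
Unchanged (no nullable symbols): S -> ch; G -> c; J -> c; J -> cJ.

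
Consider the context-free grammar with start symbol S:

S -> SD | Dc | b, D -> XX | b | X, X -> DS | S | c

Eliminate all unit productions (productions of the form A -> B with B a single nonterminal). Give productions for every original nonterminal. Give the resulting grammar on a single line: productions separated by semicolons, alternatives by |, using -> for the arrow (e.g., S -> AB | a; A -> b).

Unit productions: D->X, X->S.
Unit pairs (A ⇒* B via units): (D,S), (D,X), (X,S).
S: inherits non-unit rules of {S} → Dc | SD | b.
D: inherits non-unit rules of {D, S, X} → DS | Dc | SD | XX | b | c.
X: inherits non-unit rules of {S, X} → DS | Dc | SD | b | c.

S -> b | Dc | SD; D -> b | c | DS | Dc | SD | XX; X -> b | c | DS | Dc | SD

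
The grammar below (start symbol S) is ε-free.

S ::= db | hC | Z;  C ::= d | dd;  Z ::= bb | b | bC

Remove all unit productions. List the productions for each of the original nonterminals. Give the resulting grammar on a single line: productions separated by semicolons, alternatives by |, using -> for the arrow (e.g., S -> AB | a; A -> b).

S -> b | bC | bb | db | hC; C -> d | dd; Z -> b | bC | bb

Unit productions: S->Z.
Unit pairs (A ⇒* B via units): (S,Z).
S: inherits non-unit rules of {S, Z} → b | bC | bb | db | hC.
C: inherits non-unit rules of {C} → d | dd.
Z: inherits non-unit rules of {Z} → b | bC | bb.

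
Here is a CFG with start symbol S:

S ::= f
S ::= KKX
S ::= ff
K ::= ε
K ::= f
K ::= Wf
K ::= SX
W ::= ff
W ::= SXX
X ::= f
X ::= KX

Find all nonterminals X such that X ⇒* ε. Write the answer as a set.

Directly nullable (have an ε-rule): {K}.
Not nullable: S, W, X — each has a terminal in every rule's right-hand side or depends on a non-nullable symbol.

{K}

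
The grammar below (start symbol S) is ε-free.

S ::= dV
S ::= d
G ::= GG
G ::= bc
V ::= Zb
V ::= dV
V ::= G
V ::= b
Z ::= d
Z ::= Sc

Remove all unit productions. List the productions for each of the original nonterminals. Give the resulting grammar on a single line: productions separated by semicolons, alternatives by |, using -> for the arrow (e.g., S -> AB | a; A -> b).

S -> d | dV; G -> GG | bc; V -> b | GG | Zb | bc | dV; Z -> d | Sc

Unit productions: V->G.
Unit pairs (A ⇒* B via units): (V,G).
S: inherits non-unit rules of {S} → d | dV.
G: inherits non-unit rules of {G} → GG | bc.
V: inherits non-unit rules of {G, V} → GG | Zb | b | bc | dV.
Z: inherits non-unit rules of {Z} → Sc | d.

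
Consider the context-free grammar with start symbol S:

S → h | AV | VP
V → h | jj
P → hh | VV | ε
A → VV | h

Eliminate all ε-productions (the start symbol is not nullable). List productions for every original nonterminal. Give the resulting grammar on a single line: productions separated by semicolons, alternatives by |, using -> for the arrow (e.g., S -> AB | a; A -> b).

Nullable set: {P}.
S -> VP: P nullable, giving V | VP.
Drop P -> ε.
Unchanged (no nullable symbols): S -> AV; S -> h; A -> VV; A -> h; P -> VV; P -> hh; V -> h; V -> jj.

S -> V | h | AV | VP; A -> h | VV; P -> VV | hh; V -> h | jj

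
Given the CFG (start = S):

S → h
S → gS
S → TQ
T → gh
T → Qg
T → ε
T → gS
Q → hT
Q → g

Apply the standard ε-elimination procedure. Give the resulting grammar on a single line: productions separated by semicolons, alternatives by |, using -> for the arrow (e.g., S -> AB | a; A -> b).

Nullable set: {T}.
S -> TQ: T nullable, giving Q | TQ.
Q -> hT: T nullable, giving h | hT.
Drop T -> ε.
Unchanged (no nullable symbols): S -> gS; S -> h; Q -> g; T -> Qg; T -> gS; T -> gh.

S -> Q | h | TQ | gS; Q -> g | h | hT; T -> Qg | gS | gh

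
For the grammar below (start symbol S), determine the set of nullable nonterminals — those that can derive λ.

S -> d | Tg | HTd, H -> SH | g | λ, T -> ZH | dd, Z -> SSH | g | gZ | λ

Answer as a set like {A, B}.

{H, T, Z}

Directly nullable (have an ε-rule): {H, Z}.
T is nullable via T -> ZH (every symbol on the right is already known nullable).
Not nullable: S — each has a terminal in every rule's right-hand side or depends on a non-nullable symbol.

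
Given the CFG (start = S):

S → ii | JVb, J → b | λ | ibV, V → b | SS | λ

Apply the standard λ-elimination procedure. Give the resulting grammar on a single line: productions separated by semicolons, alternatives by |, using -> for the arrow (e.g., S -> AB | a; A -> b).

Nullable set: {J, V}.
S -> JVb: J, V nullable, giving JVb | Jb | Vb | b.
Drop J -> λ.
J -> ibV: V nullable, giving ib | ibV.
Drop V -> λ.
Unchanged (no nullable symbols): S -> ii; J -> b; V -> SS; V -> b.

S -> b | Jb | Vb | ii | JVb; J -> b | ib | ibV; V -> b | SS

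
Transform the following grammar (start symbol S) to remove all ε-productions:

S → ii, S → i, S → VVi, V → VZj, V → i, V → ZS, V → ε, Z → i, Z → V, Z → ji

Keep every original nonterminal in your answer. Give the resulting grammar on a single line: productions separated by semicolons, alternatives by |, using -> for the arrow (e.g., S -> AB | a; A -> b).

S -> i | Vi | ii | VVi; V -> S | i | j | Vj | ZS | Zj | VZj; Z -> V | i | ji

Nullable set: {V, Z}.
S -> VVi: V, V nullable, giving VVi | Vi | i.
Drop V -> ε.
V -> VZj: V, Z nullable, giving VZj | Vj | Zj | j.
V -> ZS: Z nullable, giving S | ZS.
Z -> V: V nullable, giving V.
Unchanged (no nullable symbols): S -> i; S -> ii; V -> i; Z -> i; Z -> ji.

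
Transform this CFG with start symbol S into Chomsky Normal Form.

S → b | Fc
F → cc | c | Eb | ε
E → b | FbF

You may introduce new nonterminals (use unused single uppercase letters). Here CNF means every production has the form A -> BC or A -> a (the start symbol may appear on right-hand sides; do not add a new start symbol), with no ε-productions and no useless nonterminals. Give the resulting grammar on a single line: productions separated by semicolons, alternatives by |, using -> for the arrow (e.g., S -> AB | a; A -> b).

S -> b | c | FB; A -> b; B -> c; C -> AF; E -> b | AF | FA | FC; F -> c | BB | EA

Nullable: {F}; after ε-elimination: S -> b | c | Fc; E -> b | Fb | bF | FbF; F -> c | Eb | cc.
No unit productions to eliminate.
TERM: introduce A -> b, B -> c and substitute in every rule of length ≥2.
BIN: E -> FAF becomes E -> FC, C -> AF.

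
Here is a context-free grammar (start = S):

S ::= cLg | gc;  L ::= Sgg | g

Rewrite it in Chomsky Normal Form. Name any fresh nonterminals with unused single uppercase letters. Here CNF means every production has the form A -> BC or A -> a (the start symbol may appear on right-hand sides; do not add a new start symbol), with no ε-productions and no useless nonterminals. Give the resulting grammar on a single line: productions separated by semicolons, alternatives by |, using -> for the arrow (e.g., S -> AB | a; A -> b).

S -> AB | BD; A -> g; B -> c; C -> AA; D -> LA; L -> g | SC

No ε-productions.
No unit productions to eliminate.
TERM: introduce B -> c, A -> g and substitute in every rule of length ≥2.
BIN: L -> SAA becomes L -> SC, C -> AA; S -> BLA becomes S -> BD, D -> LA.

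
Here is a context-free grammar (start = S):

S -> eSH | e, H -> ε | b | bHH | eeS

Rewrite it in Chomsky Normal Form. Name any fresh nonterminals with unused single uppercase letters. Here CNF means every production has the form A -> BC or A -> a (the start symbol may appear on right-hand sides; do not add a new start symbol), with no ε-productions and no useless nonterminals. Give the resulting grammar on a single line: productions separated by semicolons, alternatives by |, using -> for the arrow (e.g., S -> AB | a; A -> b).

S -> e | BE | BS; A -> b; B -> e; C -> HH; D -> BS; E -> SH; H -> b | AC | AH | BD

Nullable: {H}; after ε-elimination: S -> e | eS | eSH; H -> b | bH | bHH | eeS.
No unit productions to eliminate.
TERM: introduce A -> b, B -> e and substitute in every rule of length ≥2.
BIN: H -> AHH becomes H -> AC, C -> HH; H -> BBS becomes H -> BD, D -> BS; S -> BSH becomes S -> BE, E -> SH.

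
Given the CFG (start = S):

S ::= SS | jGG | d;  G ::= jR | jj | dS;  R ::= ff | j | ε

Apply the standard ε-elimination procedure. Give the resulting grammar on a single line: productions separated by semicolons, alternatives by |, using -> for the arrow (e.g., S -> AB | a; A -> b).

S -> d | SS | jGG; G -> j | dS | jR | jj; R -> j | ff

Nullable set: {R}.
G -> jR: R nullable, giving j | jR.
Drop R -> ε.
Unchanged (no nullable symbols): S -> SS; S -> d; S -> jGG; G -> dS; G -> jj; R -> ff; R -> j.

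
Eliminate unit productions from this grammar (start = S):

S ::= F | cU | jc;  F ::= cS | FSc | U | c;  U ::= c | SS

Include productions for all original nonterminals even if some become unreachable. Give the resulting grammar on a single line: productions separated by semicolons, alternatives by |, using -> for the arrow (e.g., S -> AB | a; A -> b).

S -> c | SS | cS | cU | jc | FSc; F -> c | SS | cS | FSc; U -> c | SS

Unit productions: F->U, S->F.
Unit pairs (A ⇒* B via units): (F,U), (S,F), (S,U).
S: inherits non-unit rules of {F, S, U} → FSc | SS | c | cS | cU | jc.
F: inherits non-unit rules of {F, U} → FSc | SS | c | cS.
U: inherits non-unit rules of {U} → SS | c.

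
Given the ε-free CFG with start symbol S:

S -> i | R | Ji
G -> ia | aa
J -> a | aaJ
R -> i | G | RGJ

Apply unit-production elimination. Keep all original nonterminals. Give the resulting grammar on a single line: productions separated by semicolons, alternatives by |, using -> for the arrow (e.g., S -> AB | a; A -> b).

S -> i | Ji | aa | ia | RGJ; G -> aa | ia; J -> a | aaJ; R -> i | aa | ia | RGJ

Unit productions: R->G, S->R.
Unit pairs (A ⇒* B via units): (R,G), (S,G), (S,R).
S: inherits non-unit rules of {G, R, S} → Ji | RGJ | aa | i | ia.
G: inherits non-unit rules of {G} → aa | ia.
J: inherits non-unit rules of {J} → a | aaJ.
R: inherits non-unit rules of {G, R} → RGJ | aa | i | ia.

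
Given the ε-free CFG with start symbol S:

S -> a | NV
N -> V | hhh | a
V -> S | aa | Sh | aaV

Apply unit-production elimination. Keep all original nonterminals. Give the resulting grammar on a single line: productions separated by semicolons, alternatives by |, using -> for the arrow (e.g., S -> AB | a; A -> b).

Unit productions: N->V, V->S.
Unit pairs (A ⇒* B via units): (N,S), (N,V), (V,S).
S: inherits non-unit rules of {S} → NV | a.
N: inherits non-unit rules of {N, S, V} → NV | Sh | a | aa | aaV | hhh.
V: inherits non-unit rules of {S, V} → NV | Sh | a | aa | aaV.

S -> a | NV; N -> a | NV | Sh | aa | aaV | hhh; V -> a | NV | Sh | aa | aaV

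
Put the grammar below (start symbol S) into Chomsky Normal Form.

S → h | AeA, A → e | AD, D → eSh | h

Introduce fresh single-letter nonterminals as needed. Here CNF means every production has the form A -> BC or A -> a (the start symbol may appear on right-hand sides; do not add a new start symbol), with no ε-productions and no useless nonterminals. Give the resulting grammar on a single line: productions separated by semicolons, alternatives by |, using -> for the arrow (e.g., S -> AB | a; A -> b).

No ε-productions.
No unit productions to eliminate.
TERM: introduce B -> e, C -> h and substitute in every rule of length ≥2.
BIN: D -> BSC becomes D -> BE, E -> SC; S -> ABA becomes S -> AF, F -> BA.

S -> h | AF; A -> e | AD; B -> e; C -> h; D -> h | BE; E -> SC; F -> BA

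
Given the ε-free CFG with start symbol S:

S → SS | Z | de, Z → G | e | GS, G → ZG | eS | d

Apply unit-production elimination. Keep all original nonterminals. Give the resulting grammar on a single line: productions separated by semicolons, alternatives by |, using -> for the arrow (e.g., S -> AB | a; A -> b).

S -> d | e | GS | SS | ZG | de | eS; G -> d | ZG | eS; Z -> d | e | GS | ZG | eS

Unit productions: S->Z, Z->G.
Unit pairs (A ⇒* B via units): (S,G), (S,Z), (Z,G).
S: inherits non-unit rules of {G, S, Z} → GS | SS | ZG | d | de | e | eS.
G: inherits non-unit rules of {G} → ZG | d | eS.
Z: inherits non-unit rules of {G, Z} → GS | ZG | d | e | eS.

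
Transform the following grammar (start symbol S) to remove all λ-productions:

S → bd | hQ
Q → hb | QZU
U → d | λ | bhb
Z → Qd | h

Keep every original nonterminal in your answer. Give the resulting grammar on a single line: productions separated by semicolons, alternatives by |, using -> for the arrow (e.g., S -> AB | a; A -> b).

S -> bd | hQ; Q -> QZ | hb | QZU; U -> d | bhb; Z -> h | Qd

Nullable set: {U}.
Q -> QZU: U nullable, giving QZ | QZU.
Drop U -> λ.
Unchanged (no nullable symbols): S -> bd; S -> hQ; Q -> hb; U -> bhb; U -> d; Z -> Qd; Z -> h.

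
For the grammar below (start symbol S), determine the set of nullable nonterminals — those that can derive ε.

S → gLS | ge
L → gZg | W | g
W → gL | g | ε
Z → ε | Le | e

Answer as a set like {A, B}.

{L, W, Z}

Directly nullable (have an ε-rule): {W, Z}.
L is nullable via L -> W (every symbol on the right is already known nullable).
Not nullable: S — each has a terminal in every rule's right-hand side or depends on a non-nullable symbol.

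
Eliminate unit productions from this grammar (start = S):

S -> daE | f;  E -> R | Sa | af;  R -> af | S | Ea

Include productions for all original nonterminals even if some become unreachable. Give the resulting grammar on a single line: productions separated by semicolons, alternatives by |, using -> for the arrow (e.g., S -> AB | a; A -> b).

S -> f | daE; E -> f | Ea | Sa | af | daE; R -> f | Ea | af | daE

Unit productions: E->R, R->S.
Unit pairs (A ⇒* B via units): (E,R), (E,S), (R,S).
S: inherits non-unit rules of {S} → daE | f.
E: inherits non-unit rules of {E, R, S} → Ea | Sa | af | daE | f.
R: inherits non-unit rules of {R, S} → Ea | af | daE | f.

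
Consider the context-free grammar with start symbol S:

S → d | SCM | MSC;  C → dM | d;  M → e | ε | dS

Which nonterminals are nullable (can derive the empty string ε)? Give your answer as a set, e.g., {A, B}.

{M}

Directly nullable (have an ε-rule): {M}.
Not nullable: C, S — each has a terminal in every rule's right-hand side or depends on a non-nullable symbol.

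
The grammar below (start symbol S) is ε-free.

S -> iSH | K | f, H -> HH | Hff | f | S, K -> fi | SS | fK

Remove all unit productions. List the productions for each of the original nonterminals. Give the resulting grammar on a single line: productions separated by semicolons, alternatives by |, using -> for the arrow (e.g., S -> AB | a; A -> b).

S -> f | SS | fK | fi | iSH; H -> f | HH | SS | fK | fi | Hff | iSH; K -> SS | fK | fi

Unit productions: H->S, S->K.
Unit pairs (A ⇒* B via units): (H,K), (H,S), (S,K).
S: inherits non-unit rules of {K, S} → SS | f | fK | fi | iSH.
H: inherits non-unit rules of {H, K, S} → HH | Hff | SS | f | fK | fi | iSH.
K: inherits non-unit rules of {K} → SS | fK | fi.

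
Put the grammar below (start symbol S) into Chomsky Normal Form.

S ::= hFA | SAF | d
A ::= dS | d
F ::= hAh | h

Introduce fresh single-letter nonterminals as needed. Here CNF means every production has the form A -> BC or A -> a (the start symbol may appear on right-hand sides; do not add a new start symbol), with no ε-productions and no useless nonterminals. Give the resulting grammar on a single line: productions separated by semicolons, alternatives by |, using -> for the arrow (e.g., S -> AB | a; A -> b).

S -> d | CE | SG; A -> d | BS; B -> d; C -> h; D -> AC; E -> FA; F -> h | CD; G -> AF

No ε-productions.
No unit productions to eliminate.
TERM: introduce B -> d, C -> h and substitute in every rule of length ≥2.
BIN: F -> CAC becomes F -> CD, D -> AC; S -> CFA becomes S -> CE, E -> FA; S -> SAF becomes S -> SG, G -> AF.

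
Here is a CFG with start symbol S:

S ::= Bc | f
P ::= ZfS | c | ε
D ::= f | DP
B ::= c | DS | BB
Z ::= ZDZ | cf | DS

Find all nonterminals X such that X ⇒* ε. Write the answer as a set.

Directly nullable (have an ε-rule): {P}.
Not nullable: B, D, S, Z — each has a terminal in every rule's right-hand side or depends on a non-nullable symbol.

{P}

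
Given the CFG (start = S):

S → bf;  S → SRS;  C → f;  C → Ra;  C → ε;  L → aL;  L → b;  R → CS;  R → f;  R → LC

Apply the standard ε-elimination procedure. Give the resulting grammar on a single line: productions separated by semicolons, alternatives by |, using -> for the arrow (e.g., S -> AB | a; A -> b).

S -> bf | SRS; C -> f | Ra; L -> b | aL; R -> L | S | f | CS | LC

Nullable set: {C}.
Drop C -> ε.
R -> CS: C nullable, giving CS | S.
R -> LC: C nullable, giving L | LC.
Unchanged (no nullable symbols): S -> SRS; S -> bf; C -> Ra; C -> f; L -> aL; L -> b; R -> f.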